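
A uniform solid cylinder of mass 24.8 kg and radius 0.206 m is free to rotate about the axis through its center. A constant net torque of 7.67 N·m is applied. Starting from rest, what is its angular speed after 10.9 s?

I = ½MR² = (1/2)(24.8)(0.206)² = 0.5262 kg·m².
α = τ/I = 7.67/0.5262 = 14.58 rad/s².
ω = ω₀ + αt = 0 + (14.58)(10.9) = 158.9 rad/s.

ω ≈ 159 rad/s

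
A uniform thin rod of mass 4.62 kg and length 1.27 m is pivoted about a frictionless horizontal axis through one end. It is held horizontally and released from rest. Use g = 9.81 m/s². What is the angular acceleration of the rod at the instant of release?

α ≈ 11.6 rad/s²

About the pivot, I = (1/3)ML² = (1/3)(4.62)(1.27)² = 2.484 kg·m².
The weight acts at the center, a distance L/2 = 0.6350 m from the pivot; τ = Mg(L/2) = 28.78 N·m.
α = τ/I = 28.78/2.484 = 11.59 rad/s².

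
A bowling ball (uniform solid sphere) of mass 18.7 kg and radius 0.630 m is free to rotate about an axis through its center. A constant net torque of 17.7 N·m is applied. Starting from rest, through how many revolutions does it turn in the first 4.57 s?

≈ 9.91 revolutions

I = (2/5)MR² = (2/5)(18.7)(0.630)² = 2.969 kg·m².
α = τ/I = 17.7/2.969 = 5.962 rad/s².
θ = ½αt² = ½(5.962)(4.57)² = 62.26 rad.
Revolutions = θ/(2π) = 9.909.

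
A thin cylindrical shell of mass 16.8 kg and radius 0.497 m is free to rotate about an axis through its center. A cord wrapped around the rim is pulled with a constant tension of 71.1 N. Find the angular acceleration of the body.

I = MR² = (16.8)(0.497)² = 4.150 kg·m².
τ = F R = (71.1)(0.497) = 35.34 N·m.
Newton's second law for rotation, τ = Iα, gives α = τ/I = 35.34/4.150 = 8.515 rad/s².

α ≈ 8.52 rad/s²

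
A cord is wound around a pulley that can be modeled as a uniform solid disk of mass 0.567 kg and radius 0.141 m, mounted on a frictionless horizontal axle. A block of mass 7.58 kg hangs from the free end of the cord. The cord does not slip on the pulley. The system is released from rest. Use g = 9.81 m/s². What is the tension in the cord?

I = ½MR² = (1/2)(0.567)(0.141)² = 0.005636 kg·m².
Block: mg − T = ma. Pulley: TR = Iα. No-slip: a = αR, so T = (I/R²)a = 0.2835·a.
Then mg = (m + 0.2835)a, so a = (7.58)(9.81)/(7.58 + 0.2835) = 9.456 m/s².
T = 0.2835·a = 2.681 N.

T ≈ 2.68 N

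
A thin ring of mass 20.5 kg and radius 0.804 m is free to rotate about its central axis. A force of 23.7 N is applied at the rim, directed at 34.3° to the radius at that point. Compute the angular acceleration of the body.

α ≈ 0.810 rad/s²

I = MR² = (20.5)(0.804)² = 13.25 kg·m².
Only the tangential component produces torque: τ = F R sinθ = (23.7)(0.804) sin 34.3° = 10.74 N·m.
From τ = Iα: α = 10.74/13.25 = 0.8103 rad/s².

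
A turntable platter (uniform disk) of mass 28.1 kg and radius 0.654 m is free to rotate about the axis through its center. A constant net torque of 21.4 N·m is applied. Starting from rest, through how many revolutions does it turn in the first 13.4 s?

I = ½MR² = (1/2)(28.1)(0.654)² = 6.009 kg·m².
α = τ/I = 21.4/6.009 = 3.561 rad/s².
θ = ½αt² = ½(3.561)(13.4)² = 319.7 rad.
Revolutions = θ/(2π) = 50.88.

≈ 50.9 revolutions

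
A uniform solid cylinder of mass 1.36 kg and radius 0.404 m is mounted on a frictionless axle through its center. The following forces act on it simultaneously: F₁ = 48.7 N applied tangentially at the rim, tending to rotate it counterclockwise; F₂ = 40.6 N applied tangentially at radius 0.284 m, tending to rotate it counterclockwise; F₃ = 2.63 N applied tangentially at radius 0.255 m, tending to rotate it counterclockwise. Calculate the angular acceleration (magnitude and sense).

I = ½MR² = (1/2)(1.36)(0.404)² = 0.1110 kg·m².
Taking counterclockwise as positive: τ₁ = +(48.7)(0.404) = +19.67 N·m; τ₂ = +(40.6)(0.284) = +11.53 N·m; τ₃ = +(2.63)(0.255) = +0.6706 N·m.
Net torque τ = 31.88 N·m.
α = τ/I = 31.88/0.1110 = 287.2 rad/s².

α ≈ 287 rad/s², counterclockwise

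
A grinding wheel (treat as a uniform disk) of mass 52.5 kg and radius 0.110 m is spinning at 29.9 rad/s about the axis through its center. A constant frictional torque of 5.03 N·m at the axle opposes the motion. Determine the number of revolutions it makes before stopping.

≈ 4.49 revolutions

I = ½MR² = (1/2)(52.5)(0.110)² = 0.3176 kg·m².
The net torque has magnitude 5.03 N·m, opposing ω.
|α| = τ/I = 5.030/0.3176 = 15.84 rad/s² (deceleration).
ω² = ω₀² − 2|α|θ with ω = 0 ⇒ θ = ω₀²/(2|α|) = 28.23 rad = 4.492 rev.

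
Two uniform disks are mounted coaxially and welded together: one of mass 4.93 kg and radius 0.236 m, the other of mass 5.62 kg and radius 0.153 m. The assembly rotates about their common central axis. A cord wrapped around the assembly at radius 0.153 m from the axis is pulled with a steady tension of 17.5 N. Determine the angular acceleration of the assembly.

α ≈ 13.2 rad/s²

I = ½M₁R₁² + ½M₂R₂² = ½(4.93)(0.236)² + ½(5.62)(0.153)² = 0.2031 kg·m².
τ = F r = (17.5)(0.153) = 2.677 N·m.
α = τ/I = 2.677/0.2031 = 13.19 rad/s².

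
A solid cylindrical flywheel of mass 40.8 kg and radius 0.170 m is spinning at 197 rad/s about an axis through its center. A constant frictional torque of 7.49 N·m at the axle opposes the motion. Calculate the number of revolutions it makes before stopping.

I = ½MR² = (1/2)(40.8)(0.170)² = 0.5896 kg·m².
The net torque has magnitude 7.49 N·m, opposing ω.
|α| = τ/I = 7.490/0.5896 = 12.70 rad/s² (deceleration).
ω² = ω₀² − 2|α|θ with ω = 0 ⇒ θ = ω₀²/(2|α|) = 1527 rad = 243.1 rev.

≈ 243 revolutions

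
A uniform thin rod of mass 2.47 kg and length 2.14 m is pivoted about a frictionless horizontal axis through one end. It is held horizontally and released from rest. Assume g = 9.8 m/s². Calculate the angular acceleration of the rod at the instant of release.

α ≈ 6.87 rad/s²

About the pivot, I = (1/3)ML² = (1/3)(2.47)(2.14)² = 3.771 kg·m².
The weight acts at the center, a distance L/2 = 1.070 m from the pivot; τ = Mg(L/2) = 25.90 N·m.
α = τ/I = 25.90/3.771 = 6.869 rad/s².
(Equivalently α = (3g/(2L)) = 6.869 rad/s².)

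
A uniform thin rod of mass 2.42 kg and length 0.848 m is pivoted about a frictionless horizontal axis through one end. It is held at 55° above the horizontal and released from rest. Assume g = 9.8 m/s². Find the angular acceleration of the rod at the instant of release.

About the pivot, I = (1/3)ML² = (1/3)(2.42)(0.848)² = 0.5801 kg·m².
The weight acts at the center, a distance L/2 = 0.4240 m from the pivot; τ = Mg(L/2) cos 55° = 5.768 N·m.
α = τ/I = 5.768/0.5801 = 9.943 rad/s².

α ≈ 9.94 rad/s²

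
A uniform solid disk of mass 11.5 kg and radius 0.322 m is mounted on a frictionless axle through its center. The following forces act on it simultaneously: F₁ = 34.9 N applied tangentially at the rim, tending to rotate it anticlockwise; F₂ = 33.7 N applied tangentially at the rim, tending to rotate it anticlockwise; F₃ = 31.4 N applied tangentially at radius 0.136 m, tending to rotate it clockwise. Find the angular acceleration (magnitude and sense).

I = ½MR² = (1/2)(11.5)(0.322)² = 0.5962 kg·m².
Taking anticlockwise as positive: τ₁ = +(34.9)(0.322) = +11.24 N·m; τ₂ = +(33.7)(0.322) = +10.85 N·m; τ₃ = −(31.4)(0.136) = −4.270 N·m.
Net torque τ = 17.82 N·m.
α = τ/I = 17.82/0.5962 = 29.89 rad/s².

α ≈ 29.9 rad/s², anticlockwise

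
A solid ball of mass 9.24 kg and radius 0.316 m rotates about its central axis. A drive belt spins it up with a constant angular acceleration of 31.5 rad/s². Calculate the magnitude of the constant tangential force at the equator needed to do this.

F ≈ 36.8 N

I = (2/5)MR² = (2/5)(9.24)(0.316)² = 0.3691 kg·m².
The required torque is τ = Iα = (0.3691)(31.50) = 11.63 N·m.
A tangential force at the equator gives τ = FR, so F = τ/R = 11.63/0.316 = 36.79 N.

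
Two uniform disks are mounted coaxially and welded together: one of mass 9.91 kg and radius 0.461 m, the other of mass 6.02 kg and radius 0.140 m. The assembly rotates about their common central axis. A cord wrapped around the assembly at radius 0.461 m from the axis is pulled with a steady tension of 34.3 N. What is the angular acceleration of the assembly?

I = ½M₁R₁² + ½M₂R₂² = ½(9.91)(0.461)² + ½(6.02)(0.140)² = 1.112 kg·m².
τ = F r = (34.3)(0.461) = 15.81 N·m.
α = τ/I = 15.81/1.112 = 14.22 rad/s².

α ≈ 14.2 rad/s²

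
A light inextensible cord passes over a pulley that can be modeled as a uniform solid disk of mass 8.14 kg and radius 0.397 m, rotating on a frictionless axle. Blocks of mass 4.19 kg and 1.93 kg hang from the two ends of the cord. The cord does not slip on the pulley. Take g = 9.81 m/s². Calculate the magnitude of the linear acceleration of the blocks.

I = ½MR² = (1/2)(8.14)(0.397)² = 0.6415 kg·m².
Heavier block: m₁g − T₁ = m₁a. Lighter block: T₂ − m₂g = m₂a.
Pulley: (T₁ − T₂)R = Iα = I(a/R), so T₁ − T₂ = (I/R²)a = (1/2)M_p a = 4.070·a.
Adding the three: (m₁ − m₂)g = (m₁ + m₂ + 4.070)a, so a = (4.19 − 1.93)(9.81)/(4.19 + 1.93 + 4.070) = 2.176 m/s².

a ≈ 2.18 m/s²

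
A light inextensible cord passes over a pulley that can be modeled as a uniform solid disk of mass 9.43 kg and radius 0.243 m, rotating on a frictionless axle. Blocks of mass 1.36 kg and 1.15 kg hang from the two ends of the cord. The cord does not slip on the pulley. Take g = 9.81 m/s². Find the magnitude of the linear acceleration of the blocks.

I = ½MR² = (1/2)(9.43)(0.243)² = 0.2784 kg·m².
Heavier block: m₁g − T₁ = m₁a. Lighter block: T₂ − m₂g = m₂a.
Pulley: (T₁ − T₂)R = Iα = I(a/R), so T₁ − T₂ = (I/R²)a = (1/2)M_p a = 4.715·a.
Adding the three: (m₁ − m₂)g = (m₁ + m₂ + 4.715)a, so a = (1.36 − 1.15)(9.81)/(1.36 + 1.15 + 4.715) = 0.2851 m/s².

a ≈ 0.285 m/s²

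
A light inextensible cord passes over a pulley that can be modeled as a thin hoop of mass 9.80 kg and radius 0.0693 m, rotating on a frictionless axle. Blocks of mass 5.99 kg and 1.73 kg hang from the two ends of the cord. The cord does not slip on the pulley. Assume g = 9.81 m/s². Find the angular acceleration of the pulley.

α ≈ 34.4 rad/s²

I = MR² = (9.80)(0.0693)² = 0.04706 kg·m².
Heavier block: m₁g − T₁ = m₁a. Lighter block: T₂ − m₂g = m₂a.
Pulley: (T₁ − T₂)R = Iα = I(a/R), so T₁ − T₂ = (I/R²)a = 1·M_p a = 9.800·a.
Adding the three: (m₁ − m₂)g = (m₁ + m₂ + 9.800)a, so a = (5.99 − 1.73)(9.81)/(5.99 + 1.73 + 9.800) = 2.385 m/s².
α = a/R = 2.385/0.0693 = 34.42 rad/s².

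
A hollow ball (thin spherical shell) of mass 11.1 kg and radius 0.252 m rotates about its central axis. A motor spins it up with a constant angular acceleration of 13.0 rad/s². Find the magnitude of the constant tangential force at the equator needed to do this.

I = (2/3)MR² = (2/3)(11.1)(0.252)² = 0.4699 kg·m².
The required torque is τ = Iα = (0.4699)(13.00) = 6.109 N·m.
A tangential force at the equator gives τ = FR, so F = τ/R = 6.109/0.252 = 24.24 N.

F ≈ 24.2 N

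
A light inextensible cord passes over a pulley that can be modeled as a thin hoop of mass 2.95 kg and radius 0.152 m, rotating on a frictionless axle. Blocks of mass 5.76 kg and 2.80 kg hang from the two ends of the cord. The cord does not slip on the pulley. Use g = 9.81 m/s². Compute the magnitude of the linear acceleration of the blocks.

I = MR² = (2.95)(0.152)² = 0.06816 kg·m².
Heavier block: m₁g − T₁ = m₁a. Lighter block: T₂ − m₂g = m₂a.
Pulley: (T₁ − T₂)R = Iα = I(a/R), so T₁ − T₂ = (I/R²)a = 1·M_p a = 2.950·a.
Adding the three: (m₁ − m₂)g = (m₁ + m₂ + 2.950)a, so a = (5.76 − 2.80)(9.81)/(5.76 + 2.80 + 2.950) = 2.523 m/s².

a ≈ 2.52 m/s²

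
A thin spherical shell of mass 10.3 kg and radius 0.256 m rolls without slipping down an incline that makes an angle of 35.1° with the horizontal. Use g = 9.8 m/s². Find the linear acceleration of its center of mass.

a ≈ 3.38 m/s²

Translation along the incline: Mg sinθ − f = Ma.
Rotation about the center: fR = Iα with I = (2/3)MR². No-slip gives a = αR, so f = (I/R²)a = (2/3)M a.
Substituting: Mg sinθ = (1 + 0.6667)Ma, so a = g sinθ/(1 + 0.6667) = (9.8) sin 35.1° / 1.667 = 3.381 m/s².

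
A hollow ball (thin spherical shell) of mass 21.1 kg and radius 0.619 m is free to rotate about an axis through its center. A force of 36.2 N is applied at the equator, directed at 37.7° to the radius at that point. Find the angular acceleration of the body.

I = (2/3)MR² = (2/3)(21.1)(0.619)² = 5.390 kg·m².
Only the tangential component produces torque: τ = F R sinθ = (36.2)(0.619) sin 37.7° = 13.70 N·m.
From τ = Iα: α = 13.70/5.390 = 2.542 rad/s².

α ≈ 2.54 rad/s²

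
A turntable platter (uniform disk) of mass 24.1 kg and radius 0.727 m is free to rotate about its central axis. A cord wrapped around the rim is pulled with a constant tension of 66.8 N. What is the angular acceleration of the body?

α ≈ 7.63 rad/s²

I = ½MR² = (1/2)(24.1)(0.727)² = 6.369 kg·m².
τ = F R = (66.8)(0.727) = 48.56 N·m.
From τ = Iα: α = 48.56/6.369 = 7.625 rad/s².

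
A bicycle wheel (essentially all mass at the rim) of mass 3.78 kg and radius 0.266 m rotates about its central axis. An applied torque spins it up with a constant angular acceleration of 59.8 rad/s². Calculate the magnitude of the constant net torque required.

τ ≈ 16.0 N·m

I = MR² = (3.78)(0.266)² = 0.2675 kg·m².
τ = Iα = (0.2675)(59.80) = 15.99 N·m.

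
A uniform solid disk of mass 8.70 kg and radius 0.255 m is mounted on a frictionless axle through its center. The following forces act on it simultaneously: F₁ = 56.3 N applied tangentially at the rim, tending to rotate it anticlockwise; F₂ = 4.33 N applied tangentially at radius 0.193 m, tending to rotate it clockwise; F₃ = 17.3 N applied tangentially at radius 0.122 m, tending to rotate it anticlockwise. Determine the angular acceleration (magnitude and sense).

I = ½MR² = (1/2)(8.70)(0.255)² = 0.2829 kg·m².
Taking anticlockwise as positive: τ₁ = +(56.3)(0.255) = +14.36 N·m; τ₂ = −(4.33)(0.193) = −0.8357 N·m; τ₃ = +(17.3)(0.122) = +2.111 N·m.
Net torque τ = 15.63 N·m.
α = τ/I = 15.63/0.2829 = 55.26 rad/s².

α ≈ 55.3 rad/s², anticlockwise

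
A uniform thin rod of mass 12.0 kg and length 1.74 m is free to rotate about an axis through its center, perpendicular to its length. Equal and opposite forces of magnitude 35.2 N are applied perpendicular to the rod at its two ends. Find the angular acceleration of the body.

α ≈ 20.2 rad/s²

I = (1/12)ML² = (1/12)(12.0)(1.74)² = 3.028 kg·m².
The couple gives τ = F·(L/2) + F·(L/2) = F L = (35.2)(1.74) = 61.25 N·m.
Newton's second law for rotation, τ = Iα, gives α = τ/I = 61.25/3.028 = 20.23 rad/s².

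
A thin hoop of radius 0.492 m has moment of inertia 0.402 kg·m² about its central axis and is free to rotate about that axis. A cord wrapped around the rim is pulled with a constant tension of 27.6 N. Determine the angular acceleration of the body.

τ = F R = (27.6)(0.492) = 13.58 N·m.
Newton's second law for rotation, τ = Iα, gives α = τ/I = 13.58/0.4020 = 33.78 rad/s².

α ≈ 33.8 rad/s²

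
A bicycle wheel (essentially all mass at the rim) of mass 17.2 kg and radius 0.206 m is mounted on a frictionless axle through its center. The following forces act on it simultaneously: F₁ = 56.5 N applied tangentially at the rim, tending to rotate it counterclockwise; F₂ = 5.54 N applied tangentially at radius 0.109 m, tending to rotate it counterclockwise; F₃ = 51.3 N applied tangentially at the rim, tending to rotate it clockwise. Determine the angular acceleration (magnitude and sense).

I = MR² = (17.2)(0.206)² = 0.7299 kg·m².
Taking counterclockwise as positive: τ₁ = +(56.5)(0.206) = +11.64 N·m; τ₂ = +(5.54)(0.109) = +0.6039 N·m; τ₃ = −(51.3)(0.206) = −10.57 N·m.
Net torque τ = 1.675 N·m.
α = τ/I = 1.675/0.7299 = 2.295 rad/s².

α ≈ 2.29 rad/s², counterclockwise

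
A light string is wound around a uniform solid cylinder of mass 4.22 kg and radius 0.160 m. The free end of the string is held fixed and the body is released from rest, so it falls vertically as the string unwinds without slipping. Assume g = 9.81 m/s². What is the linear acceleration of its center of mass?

Translation: Mg − T = Ma. Rotation about the center: TR = Iα with I = ½MR².
With a = αR: T = (I/R²)a = (1/2)M a, so Mg = (1 + 0.5000)Ma.
a = g/(1 + 0.5000) = 9.81/1.500 = 6.540 m/s².

a ≈ 6.54 m/s²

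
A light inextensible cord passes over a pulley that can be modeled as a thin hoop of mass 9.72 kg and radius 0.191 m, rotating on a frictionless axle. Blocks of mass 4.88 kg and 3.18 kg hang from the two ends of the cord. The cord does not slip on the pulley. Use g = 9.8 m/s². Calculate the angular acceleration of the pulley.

I = MR² = (9.72)(0.191)² = 0.3546 kg·m².
Heavier block: m₁g − T₁ = m₁a. Lighter block: T₂ − m₂g = m₂a.
Pulley: (T₁ − T₂)R = Iα = I(a/R), so T₁ − T₂ = (I/R²)a = 1·M_p a = 9.720·a.
Adding the three: (m₁ − m₂)g = (m₁ + m₂ + 9.720)a, so a = (4.88 − 3.18)(9.8)/(4.88 + 3.18 + 9.720) = 0.9370 m/s².
α = a/R = 0.9370/0.191 = 4.906 rad/s².

α ≈ 4.91 rad/s²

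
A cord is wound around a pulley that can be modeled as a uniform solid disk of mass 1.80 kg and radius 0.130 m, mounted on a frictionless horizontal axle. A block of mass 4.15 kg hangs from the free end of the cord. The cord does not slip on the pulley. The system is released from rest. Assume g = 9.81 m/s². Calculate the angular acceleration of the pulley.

α ≈ 62.0 rad/s²

I = ½MR² = (1/2)(1.80)(0.130)² = 0.01521 kg·m².
Block: mg − T = ma. Pulley: TR = Iα. No-slip: a = αR, so T = (I/R²)a = 0.9000·a.
Then mg = (m + 0.9000)a, so a = (4.15)(9.81)/(4.15 + 0.9000) = 8.062 m/s².
α = a/R = 8.062/0.130 = 62.01 rad/s².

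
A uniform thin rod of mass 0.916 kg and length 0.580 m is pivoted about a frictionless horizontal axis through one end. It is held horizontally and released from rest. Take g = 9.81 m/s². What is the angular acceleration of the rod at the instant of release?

About the pivot, I = (1/3)ML² = (1/3)(0.916)(0.580)² = 0.1027 kg·m².
The weight acts at the center, a distance L/2 = 0.2900 m from the pivot; τ = Mg(L/2) = 2.606 N·m.
α = τ/I = 2.606/0.1027 = 25.37 rad/s².

α ≈ 25.4 rad/s²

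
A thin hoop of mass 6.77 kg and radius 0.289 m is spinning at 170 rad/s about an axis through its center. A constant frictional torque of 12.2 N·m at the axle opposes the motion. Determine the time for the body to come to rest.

I = MR² = (6.77)(0.289)² = 0.5654 kg·m².
The net torque has magnitude 12.2 N·m, opposing ω.
|α| = τ/I = 12.20/0.5654 = 21.58 rad/s² (deceleration).
0 = ω₀ − |α|t ⇒ t = ω₀/|α| = 170/21.58 = 7.879 s.

t ≈ 7.88 s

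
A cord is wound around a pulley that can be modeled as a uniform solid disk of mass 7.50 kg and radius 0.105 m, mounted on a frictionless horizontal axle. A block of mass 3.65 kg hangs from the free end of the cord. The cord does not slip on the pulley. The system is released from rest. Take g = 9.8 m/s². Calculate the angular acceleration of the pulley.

I = ½MR² = (1/2)(7.50)(0.105)² = 0.04134 kg·m².
Block: mg − T = ma. Pulley: TR = Iα. No-slip: a = αR, so T = (I/R²)a = 3.750·a.
Then mg = (m + 3.750)a, so a = (3.65)(9.8)/(3.65 + 3.750) = 4.834 m/s².
α = a/R = 4.834/0.105 = 46.04 rad/s².

α ≈ 46.0 rad/s²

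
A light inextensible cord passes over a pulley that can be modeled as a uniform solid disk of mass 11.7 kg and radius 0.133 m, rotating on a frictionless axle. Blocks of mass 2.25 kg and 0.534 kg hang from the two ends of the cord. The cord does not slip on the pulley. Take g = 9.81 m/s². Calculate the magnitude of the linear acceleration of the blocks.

a ≈ 1.95 m/s²

I = ½MR² = (1/2)(11.7)(0.133)² = 0.1035 kg·m².
Heavier block: m₁g − T₁ = m₁a. Lighter block: T₂ − m₂g = m₂a.
Pulley: (T₁ − T₂)R = Iα = I(a/R), so T₁ − T₂ = (I/R²)a = (1/2)M_p a = 5.850·a.
Adding the three: (m₁ − m₂)g = (m₁ + m₂ + 5.850)a, so a = (2.25 − 0.534)(9.81)/(2.25 + 0.534 + 5.850) = 1.950 m/s².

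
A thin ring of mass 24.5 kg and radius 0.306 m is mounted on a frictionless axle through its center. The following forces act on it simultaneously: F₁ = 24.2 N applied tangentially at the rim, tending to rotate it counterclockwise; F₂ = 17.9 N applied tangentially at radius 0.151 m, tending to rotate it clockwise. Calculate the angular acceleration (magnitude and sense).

α ≈ 2.05 rad/s², counterclockwise

I = MR² = (24.5)(0.306)² = 2.294 kg·m².
Taking counterclockwise as positive: τ₁ = +(24.2)(0.306) = +7.405 N·m; τ₂ = −(17.9)(0.151) = −2.703 N·m.
Net torque τ = 4.702 N·m.
α = τ/I = 4.702/2.294 = 2.050 rad/s².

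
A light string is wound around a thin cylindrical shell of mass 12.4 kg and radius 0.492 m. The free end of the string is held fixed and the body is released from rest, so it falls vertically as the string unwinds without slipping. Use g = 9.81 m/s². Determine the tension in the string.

Translation: Mg − T = Ma. Rotation about the center: TR = Iα with I = MR².
With a = αR: T = (I/R²)a = M a, so Mg = (1 + 1.000)Ma.
a = g/(1 + 1.000) = 9.81/2.000 = 4.905 m/s².
T = 1.000·M·a = (1.000)(12.4)(4.905) = 60.82 N.

T ≈ 60.8 N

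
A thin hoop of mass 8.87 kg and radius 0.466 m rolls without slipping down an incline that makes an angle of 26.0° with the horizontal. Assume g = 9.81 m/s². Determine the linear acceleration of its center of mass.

Translation along the incline: Mg sinθ − f = Ma.
Rotation about the center: fR = Iα with I = MR². No-slip gives a = αR, so f = (I/R²)a = M a.
Substituting: Mg sinθ = (1 + 1.000)Ma, so a = g sinθ/(1 + 1.000) = (9.81) sin 26.0° / 2.000 = 2.150 m/s².

a ≈ 2.15 m/s²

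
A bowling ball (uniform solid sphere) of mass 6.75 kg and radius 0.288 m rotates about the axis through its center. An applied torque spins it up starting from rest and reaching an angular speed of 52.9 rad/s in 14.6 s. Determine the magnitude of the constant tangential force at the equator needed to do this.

F ≈ 2.82 N

I = (2/5)MR² = (2/5)(6.75)(0.288)² = 0.2239 kg·m².
α = Δω/Δt = (52.9 − 0)/14.6 = 3.623 rad/s².
The required torque is τ = Iα = (0.2239)(3.623) = 0.8114 N·m.
A tangential force at the equator gives τ = FR, so F = τ/R = 0.8114/0.288 = 2.817 N.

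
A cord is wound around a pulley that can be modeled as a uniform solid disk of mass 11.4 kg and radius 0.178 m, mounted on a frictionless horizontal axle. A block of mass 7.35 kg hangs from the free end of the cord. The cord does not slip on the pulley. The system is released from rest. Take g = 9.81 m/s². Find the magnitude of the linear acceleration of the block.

I = ½MR² = (1/2)(11.4)(0.178)² = 0.1806 kg·m².
Block: mg − T = ma. Pulley: TR = Iα. No-slip: a = αR, so T = (I/R²)a = 5.700·a.
Then mg = (m + 5.700)a, so a = (7.35)(9.81)/(7.35 + 5.700) = 5.525 m/s².

a ≈ 5.53 m/s²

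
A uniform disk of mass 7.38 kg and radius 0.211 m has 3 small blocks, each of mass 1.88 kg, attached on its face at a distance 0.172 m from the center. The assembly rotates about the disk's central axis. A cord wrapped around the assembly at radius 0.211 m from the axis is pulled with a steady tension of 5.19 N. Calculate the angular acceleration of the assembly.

I_disk = ½MR² = ½(7.38)(0.211)² = 0.1643 kg·m².
I_blocks = 3·m·r² = 3(1.88)(0.172)² = 0.1669 kg·m².
Total I = 0.3311 kg·m².
τ = F r = (5.19)(0.211) = 1.095 N·m.
α = τ/I = 1.095/0.3311 = 3.307 rad/s².

α ≈ 3.31 rad/s²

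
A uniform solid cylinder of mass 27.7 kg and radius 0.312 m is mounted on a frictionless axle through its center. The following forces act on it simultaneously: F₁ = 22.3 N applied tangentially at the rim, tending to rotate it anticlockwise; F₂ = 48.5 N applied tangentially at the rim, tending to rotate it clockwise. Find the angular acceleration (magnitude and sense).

I = ½MR² = (1/2)(27.7)(0.312)² = 1.348 kg·m².
Taking anticlockwise as positive: τ₁ = +(22.3)(0.312) = +6.958 N·m; τ₂ = −(48.5)(0.312) = −15.13 N·m.
Net torque τ = -8.174 N·m.
α = τ/I = -8.174/1.348 = -6.063 rad/s².

α ≈ 6.06 rad/s², clockwise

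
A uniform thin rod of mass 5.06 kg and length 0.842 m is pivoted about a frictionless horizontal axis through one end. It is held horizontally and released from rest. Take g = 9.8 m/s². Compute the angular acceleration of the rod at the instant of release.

α ≈ 17.5 rad/s²

About the pivot, I = (1/3)ML² = (1/3)(5.06)(0.842)² = 1.196 kg·m².
The weight acts at the center, a distance L/2 = 0.4210 m from the pivot; τ = Mg(L/2) = 20.88 N·m.
α = τ/I = 20.88/1.196 = 17.46 rad/s².
(Equivalently α = (3g/(2L)) = 17.46 rad/s².)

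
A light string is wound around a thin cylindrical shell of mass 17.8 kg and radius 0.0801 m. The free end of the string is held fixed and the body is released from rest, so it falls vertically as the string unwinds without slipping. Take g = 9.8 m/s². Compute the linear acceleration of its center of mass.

Translation: Mg − T = Ma. Rotation about the center: TR = Iα with I = MR².
With a = αR: T = (I/R²)a = M a, so Mg = (1 + 1.000)Ma.
a = g/(1 + 1.000) = 9.8/2.000 = 4.900 m/s².

a ≈ 4.90 m/s²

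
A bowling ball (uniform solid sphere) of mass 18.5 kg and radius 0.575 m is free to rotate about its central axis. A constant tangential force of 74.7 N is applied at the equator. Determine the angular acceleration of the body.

α ≈ 17.6 rad/s²

I = (2/5)MR² = (2/5)(18.5)(0.575)² = 2.447 kg·m².
τ = F R = (74.7)(0.575) = 42.95 N·m.
Newton's second law for rotation, τ = Iα, gives α = τ/I = 42.95/2.447 = 17.56 rad/s².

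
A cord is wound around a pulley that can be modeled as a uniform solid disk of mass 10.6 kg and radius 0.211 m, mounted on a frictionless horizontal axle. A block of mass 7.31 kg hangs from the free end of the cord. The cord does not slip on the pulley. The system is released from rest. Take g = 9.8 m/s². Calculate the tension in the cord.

T ≈ 30.1 N

I = ½MR² = (1/2)(10.6)(0.211)² = 0.2360 kg·m².
Block: mg − T = ma. Pulley: TR = Iα. No-slip: a = αR, so T = (I/R²)a = 5.300·a.
Then mg = (m + 5.300)a, so a = (7.31)(9.8)/(7.31 + 5.300) = 5.681 m/s².
T = 5.300·a = 30.11 N.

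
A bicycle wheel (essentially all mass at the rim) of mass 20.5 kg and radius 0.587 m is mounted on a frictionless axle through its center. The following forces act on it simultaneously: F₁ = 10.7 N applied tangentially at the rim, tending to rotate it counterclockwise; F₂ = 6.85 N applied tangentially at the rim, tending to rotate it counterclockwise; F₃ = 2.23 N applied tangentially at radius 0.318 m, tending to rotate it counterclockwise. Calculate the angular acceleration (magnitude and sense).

I = MR² = (20.5)(0.587)² = 7.064 kg·m².
Taking counterclockwise as positive: τ₁ = +(10.7)(0.587) = +6.281 N·m; τ₂ = +(6.85)(0.587) = +4.021 N·m; τ₃ = +(2.23)(0.318) = +0.7091 N·m.
Net torque τ = 11.01 N·m.
α = τ/I = 11.01/7.064 = 1.559 rad/s².

α ≈ 1.56 rad/s², counterclockwise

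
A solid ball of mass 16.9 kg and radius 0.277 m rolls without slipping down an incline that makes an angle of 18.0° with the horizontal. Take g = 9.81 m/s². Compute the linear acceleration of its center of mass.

Translation along the incline: Mg sinθ − f = Ma.
Rotation about the center: fR = Iα with I = (2/5)MR². No-slip gives a = αR, so f = (I/R²)a = (2/5)M a.
Substituting: Mg sinθ = (1 + 0.4000)Ma, so a = g sinθ/(1 + 0.4000) = (9.81) sin 18.0° / 1.400 = 2.165 m/s².

a ≈ 2.17 m/s²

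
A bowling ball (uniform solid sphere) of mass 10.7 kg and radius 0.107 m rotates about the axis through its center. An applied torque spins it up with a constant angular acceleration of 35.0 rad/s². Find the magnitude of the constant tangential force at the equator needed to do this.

I = (2/5)MR² = (2/5)(10.7)(0.107)² = 0.04900 kg·m².
The required torque is τ = Iα = (0.04900)(35.00) = 1.715 N·m.
A tangential force at the equator gives τ = FR, so F = τ/R = 1.715/0.107 = 16.03 N.

F ≈ 16.0 N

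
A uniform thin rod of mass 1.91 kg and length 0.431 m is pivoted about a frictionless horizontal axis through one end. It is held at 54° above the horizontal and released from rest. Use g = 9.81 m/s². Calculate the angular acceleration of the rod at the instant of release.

α ≈ 20.1 rad/s²

About the pivot, I = (1/3)ML² = (1/3)(1.91)(0.431)² = 0.1183 kg·m².
The weight acts at the center, a distance L/2 = 0.2155 m from the pivot; τ = Mg(L/2) cos 54° = 2.373 N·m.
α = τ/I = 2.373/0.1183 = 20.07 rad/s².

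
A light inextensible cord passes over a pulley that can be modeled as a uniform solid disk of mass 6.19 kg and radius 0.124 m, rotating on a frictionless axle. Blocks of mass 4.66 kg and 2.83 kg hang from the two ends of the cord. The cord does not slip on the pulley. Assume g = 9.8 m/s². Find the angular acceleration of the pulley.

I = ½MR² = (1/2)(6.19)(0.124)² = 0.04759 kg·m².
Heavier block: m₁g − T₁ = m₁a. Lighter block: T₂ − m₂g = m₂a.
Pulley: (T₁ − T₂)R = Iα = I(a/R), so T₁ − T₂ = (I/R²)a = (1/2)M_p a = 3.095·a.
Adding the three: (m₁ − m₂)g = (m₁ + m₂ + 3.095)a, so a = (4.66 − 2.83)(9.8)/(4.66 + 2.83 + 3.095) = 1.694 m/s².
α = a/R = 1.694/0.124 = 13.66 rad/s².

α ≈ 13.7 rad/s²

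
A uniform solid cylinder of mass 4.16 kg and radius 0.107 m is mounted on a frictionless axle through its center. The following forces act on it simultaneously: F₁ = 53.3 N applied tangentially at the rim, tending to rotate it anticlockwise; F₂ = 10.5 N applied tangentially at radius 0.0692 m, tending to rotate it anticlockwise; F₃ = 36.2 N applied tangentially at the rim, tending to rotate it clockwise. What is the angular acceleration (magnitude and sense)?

I = ½MR² = (1/2)(4.16)(0.107)² = 0.02381 kg·m².
Taking anticlockwise as positive: τ₁ = +(53.3)(0.107) = +5.703 N·m; τ₂ = +(10.5)(0.0692) = +0.7266 N·m; τ₃ = −(36.2)(0.107) = −3.873 N·m.
Net torque τ = 2.556 N·m.
α = τ/I = 2.556/0.02381 = 107.3 rad/s².

α ≈ 107 rad/s², anticlockwise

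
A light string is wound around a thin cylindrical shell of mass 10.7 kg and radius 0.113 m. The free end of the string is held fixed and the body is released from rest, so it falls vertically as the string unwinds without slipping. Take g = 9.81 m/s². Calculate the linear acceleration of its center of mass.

a ≈ 4.91 m/s²

Translation: Mg − T = Ma. Rotation about the center: TR = Iα with I = MR².
With a = αR: T = (I/R²)a = M a, so Mg = (1 + 1.000)Ma.
a = g/(1 + 1.000) = 9.81/2.000 = 4.905 m/s².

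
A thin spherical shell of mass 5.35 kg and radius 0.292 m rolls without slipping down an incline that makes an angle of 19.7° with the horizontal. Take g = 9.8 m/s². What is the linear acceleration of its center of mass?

Translation along the incline: Mg sinθ − f = Ma.
Rotation about the center: fR = Iα with I = (2/3)MR². No-slip gives a = αR, so f = (I/R²)a = (2/3)M a.
Substituting: Mg sinθ = (1 + 0.6667)Ma, so a = g sinθ/(1 + 0.6667) = (9.8) sin 19.7° / 1.667 = 1.982 m/s².

a ≈ 1.98 m/s²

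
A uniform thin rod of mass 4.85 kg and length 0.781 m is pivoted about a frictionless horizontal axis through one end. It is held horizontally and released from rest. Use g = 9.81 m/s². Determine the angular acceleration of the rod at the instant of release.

α ≈ 18.8 rad/s²

About the pivot, I = (1/3)ML² = (1/3)(4.85)(0.781)² = 0.9861 kg·m².
The weight acts at the center, a distance L/2 = 0.3905 m from the pivot; τ = Mg(L/2) = 18.58 N·m.
α = τ/I = 18.58/0.9861 = 18.84 rad/s².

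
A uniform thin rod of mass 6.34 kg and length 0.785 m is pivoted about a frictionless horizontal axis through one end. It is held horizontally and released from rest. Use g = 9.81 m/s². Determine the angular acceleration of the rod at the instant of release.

α ≈ 18.7 rad/s²

About the pivot, I = (1/3)ML² = (1/3)(6.34)(0.785)² = 1.302 kg·m².
The weight acts at the center, a distance L/2 = 0.3925 m from the pivot; τ = Mg(L/2) = 24.41 N·m.
α = τ/I = 24.41/1.302 = 18.75 rad/s².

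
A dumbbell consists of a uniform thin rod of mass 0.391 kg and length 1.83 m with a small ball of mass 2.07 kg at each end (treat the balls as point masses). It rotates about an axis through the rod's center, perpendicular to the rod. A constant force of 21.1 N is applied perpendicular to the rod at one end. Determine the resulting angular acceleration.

α ≈ 5.40 rad/s²

I_rod = (1/12)ML² = (1/12)(0.391)(1.83)² = 0.1091 kg·m².
I_balls = 2·m·(L/2)² = 2(2.07)(0.9150)² = 3.466 kg·m².
Total I = 3.575 kg·m².
τ = F·(L/2) = (21.1)(0.915) = 19.31 N·m.
α = τ/I = 19.31/3.575 = 5.400 rad/s².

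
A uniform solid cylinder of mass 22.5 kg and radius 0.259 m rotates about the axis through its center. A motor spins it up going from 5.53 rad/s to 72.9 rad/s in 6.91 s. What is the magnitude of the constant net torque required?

τ ≈ 7.36 N·m

I = ½MR² = (1/2)(22.5)(0.259)² = 0.7547 kg·m².
α = Δω/Δt = (72.9 − 5.53)/6.91 = 9.750 rad/s².
τ = Iα = (0.7547)(9.750) = 7.358 N·m.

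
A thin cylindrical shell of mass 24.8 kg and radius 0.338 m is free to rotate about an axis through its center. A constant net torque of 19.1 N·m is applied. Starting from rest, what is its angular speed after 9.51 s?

ω ≈ 64.1 rad/s

I = MR² = (24.8)(0.338)² = 2.833 kg·m².
α = τ/I = 19.1/2.833 = 6.741 rad/s².
ω = ω₀ + αt = 0 + (6.741)(9.51) = 64.11 rad/s.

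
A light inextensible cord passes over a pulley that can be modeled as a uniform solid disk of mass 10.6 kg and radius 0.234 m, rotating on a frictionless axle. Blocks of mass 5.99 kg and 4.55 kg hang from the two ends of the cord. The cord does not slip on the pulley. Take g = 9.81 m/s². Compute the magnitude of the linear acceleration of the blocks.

a ≈ 0.892 m/s²

I = ½MR² = (1/2)(10.6)(0.234)² = 0.2902 kg·m².
Heavier block: m₁g − T₁ = m₁a. Lighter block: T₂ − m₂g = m₂a.
Pulley: (T₁ − T₂)R = Iα = I(a/R), so T₁ − T₂ = (I/R²)a = (1/2)M_p a = 5.300·a.
Adding the three: (m₁ − m₂)g = (m₁ + m₂ + 5.300)a, so a = (5.99 − 4.55)(9.81)/(5.99 + 4.55 + 5.300) = 0.8918 m/s².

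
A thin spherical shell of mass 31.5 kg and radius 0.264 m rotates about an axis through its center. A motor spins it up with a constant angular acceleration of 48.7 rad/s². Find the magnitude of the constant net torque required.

τ ≈ 71.3 N·m

I = (2/3)MR² = (2/3)(31.5)(0.264)² = 1.464 kg·m².
τ = Iα = (1.464)(48.70) = 71.28 N·m.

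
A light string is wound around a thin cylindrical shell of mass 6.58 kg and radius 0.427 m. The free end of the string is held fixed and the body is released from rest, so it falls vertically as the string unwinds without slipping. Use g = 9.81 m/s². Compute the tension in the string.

T ≈ 32.3 N

Translation: Mg − T = Ma. Rotation about the center: TR = Iα with I = MR².
With a = αR: T = (I/R²)a = M a, so Mg = (1 + 1.000)Ma.
a = g/(1 + 1.000) = 9.81/2.000 = 4.905 m/s².
T = 1.000·M·a = (1.000)(6.58)(4.905) = 32.27 N.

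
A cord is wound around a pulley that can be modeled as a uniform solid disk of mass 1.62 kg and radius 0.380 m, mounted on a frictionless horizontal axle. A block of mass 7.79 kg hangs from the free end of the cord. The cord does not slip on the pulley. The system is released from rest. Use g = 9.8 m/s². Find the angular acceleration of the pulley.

I = ½MR² = (1/2)(1.62)(0.380)² = 0.1170 kg·m².
Block: mg − T = ma. Pulley: TR = Iα. No-slip: a = αR, so T = (I/R²)a = 0.8100·a.
Then mg = (m + 0.8100)a, so a = (7.79)(9.8)/(7.79 + 0.8100) = 8.877 m/s².
α = a/R = 8.877/0.380 = 23.36 rad/s².

α ≈ 23.4 rad/s²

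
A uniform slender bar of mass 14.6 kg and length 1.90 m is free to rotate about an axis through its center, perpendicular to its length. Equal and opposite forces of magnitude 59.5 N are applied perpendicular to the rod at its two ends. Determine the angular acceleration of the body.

α ≈ 25.7 rad/s²

I = (1/12)ML² = (1/12)(14.6)(1.90)² = 4.392 kg·m².
The couple gives τ = F·(L/2) + F·(L/2) = F L = (59.5)(1.90) = 113.0 N·m.
Newton's second law for rotation, τ = Iα, gives α = τ/I = 113.0/4.392 = 25.74 rad/s².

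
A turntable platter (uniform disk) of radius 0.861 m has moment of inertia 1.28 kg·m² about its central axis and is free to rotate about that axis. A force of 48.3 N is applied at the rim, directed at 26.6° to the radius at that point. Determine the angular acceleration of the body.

α ≈ 14.5 rad/s²

Only the tangential component produces torque: τ = F R sinθ = (48.3)(0.861) sin 26.6° = 18.62 N·m.
From τ = Iα: α = 18.62/1.280 = 14.55 rad/s².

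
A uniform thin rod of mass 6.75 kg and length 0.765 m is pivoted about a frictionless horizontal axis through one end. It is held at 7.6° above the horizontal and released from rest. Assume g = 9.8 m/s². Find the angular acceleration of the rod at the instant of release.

α ≈ 19.0 rad/s²

About the pivot, I = (1/3)ML² = (1/3)(6.75)(0.765)² = 1.317 kg·m².
The weight acts at the center, a distance L/2 = 0.3825 m from the pivot; τ = Mg(L/2) cos 7.6° = 25.08 N·m.
α = τ/I = 25.08/1.317 = 19.05 rad/s².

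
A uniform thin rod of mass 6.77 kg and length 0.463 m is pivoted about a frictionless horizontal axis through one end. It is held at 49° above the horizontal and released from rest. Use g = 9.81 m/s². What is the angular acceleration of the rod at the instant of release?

α ≈ 20.9 rad/s²

About the pivot, I = (1/3)ML² = (1/3)(6.77)(0.463)² = 0.4838 kg·m².
The weight acts at the center, a distance L/2 = 0.2315 m from the pivot; τ = Mg(L/2) cos 49° = 10.09 N·m.
α = τ/I = 10.09/0.4838 = 20.85 rad/s².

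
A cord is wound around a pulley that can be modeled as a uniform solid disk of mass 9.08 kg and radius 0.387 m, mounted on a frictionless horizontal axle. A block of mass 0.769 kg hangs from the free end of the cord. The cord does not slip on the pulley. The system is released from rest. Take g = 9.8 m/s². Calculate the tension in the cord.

I = ½MR² = (1/2)(9.08)(0.387)² = 0.6800 kg·m².
Block: mg − T = ma. Pulley: TR = Iα. No-slip: a = αR, so T = (I/R²)a = 4.540·a.
Then mg = (m + 4.540)a, so a = (0.769)(9.8)/(0.769 + 4.540) = 1.420 m/s².
T = 4.540·a = 6.445 N.

T ≈ 6.44 N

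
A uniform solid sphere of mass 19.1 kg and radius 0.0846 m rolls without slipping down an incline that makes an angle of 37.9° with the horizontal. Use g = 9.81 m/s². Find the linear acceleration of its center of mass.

Translation along the incline: Mg sinθ − f = Ma.
Rotation about the center: fR = Iα with I = (2/5)MR². No-slip gives a = αR, so f = (I/R²)a = (2/5)M a.
Substituting: Mg sinθ = (1 + 0.4000)Ma, so a = g sinθ/(1 + 0.4000) = (9.81) sin 37.9° / 1.400 = 4.304 m/s².

a ≈ 4.30 m/s²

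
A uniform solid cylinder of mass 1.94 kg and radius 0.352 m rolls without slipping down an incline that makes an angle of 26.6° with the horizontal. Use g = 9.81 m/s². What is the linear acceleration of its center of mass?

Translation along the incline: Mg sinθ − f = Ma.
Rotation about the center: fR = Iα with I = ½MR². No-slip gives a = αR, so f = (I/R²)a = (1/2)M a.
Substituting: Mg sinθ = (1 + 0.5000)Ma, so a = g sinθ/(1 + 0.5000) = (9.81) sin 26.6° / 1.500 = 2.928 m/s².

a ≈ 2.93 m/s²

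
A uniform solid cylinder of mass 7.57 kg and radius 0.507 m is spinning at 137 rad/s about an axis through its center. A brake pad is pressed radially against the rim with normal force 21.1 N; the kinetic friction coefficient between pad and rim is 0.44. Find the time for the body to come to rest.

I = ½MR² = (1/2)(7.57)(0.507)² = 0.9729 kg·m².
Friction force f = μN = (0.44)(21.1) = 9.284 N at the rim; torque magnitude τ = fR = 4.707 N·m, opposing ω.
|α| = τ/I = 4.707/0.9729 = 4.838 rad/s² (deceleration).
0 = ω₀ − |α|t ⇒ t = ω₀/|α| = 137/4.838 = 28.32 s.

t ≈ 28.3 s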